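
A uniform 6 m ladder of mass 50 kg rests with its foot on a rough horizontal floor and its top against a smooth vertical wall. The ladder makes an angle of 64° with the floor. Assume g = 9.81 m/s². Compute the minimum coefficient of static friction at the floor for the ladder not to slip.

ΣF_y = 0: N_floor = 50×9.81 = 490.5 N.
Torques about the foot: N_wall · 6 sin 64° = 50×9.81×3 cos 64° → N_wall = 119.62 N.
ΣF_x = 0: f_floor = N_wall = 119.62 N.
μ_min = f_floor / N_floor = 119.62 / 490.5 = 0.2439.

μ_min ≈ 0.244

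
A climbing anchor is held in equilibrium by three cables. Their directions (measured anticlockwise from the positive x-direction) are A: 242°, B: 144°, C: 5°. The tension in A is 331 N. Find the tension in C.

Resolve: ΣF_x = 331 cos 242° + T_B cos 144° + T_C cos 5° = 0.
        ΣF_y = 331 sin 242° + T_B sin 144° + T_C sin 5° = 0.
The known terms sum to (-155.4, -292.3) N, so -0.8090 T_B + 0.9962 T_C = 155.4 and 0.5878 T_B + 0.0872 T_C = 292.3.
Solving simultaneously: T_B = 423.1 N, T_C = 499.6 N.

T_C ≈ 500 N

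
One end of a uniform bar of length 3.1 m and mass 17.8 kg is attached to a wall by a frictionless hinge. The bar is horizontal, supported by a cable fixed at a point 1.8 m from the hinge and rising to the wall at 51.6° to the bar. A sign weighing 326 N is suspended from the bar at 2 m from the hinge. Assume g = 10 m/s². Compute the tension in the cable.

Take torques about the hinge: T sin 51.6° · 1.8 = 17.8×10×1.55 + 326×2 = 927.9 N·m.
So T = 927.9 / (0.7837 × 1.8) = 657.78 N.

T ≈ 658 N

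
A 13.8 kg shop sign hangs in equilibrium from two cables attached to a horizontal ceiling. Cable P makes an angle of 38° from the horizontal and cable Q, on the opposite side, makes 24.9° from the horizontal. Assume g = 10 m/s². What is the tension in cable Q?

Weight W = 13.8 × 10 = 138 N acts straight down.
Horizontal: T_P cos 38° = T_Q cos 24.9°  →  T_P = 1.151 T_Q.
Vertical: T_P sin 38° + T_Q sin 24.9° = 138.
Substituting the horizontal relation into the vertical equation gives 1.13 T_Q = 138, so T_Q = 122.2 N.

T_Q ≈ 122 N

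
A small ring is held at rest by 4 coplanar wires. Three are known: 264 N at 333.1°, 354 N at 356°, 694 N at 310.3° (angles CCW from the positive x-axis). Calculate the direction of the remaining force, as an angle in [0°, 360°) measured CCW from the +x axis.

θ ≈ 147°

Sum the known components: ΣF_x = 1037 N, ΣF_y = -673.4 N.
For equilibrium the remaining force must supply (−ΣF_x, −ΣF_y) = (-1037, 673.4) N.
Magnitude = √((-1037)² + (673.4)²) = 1237 N; direction = atan2(673.4, -1037) = 147.0°.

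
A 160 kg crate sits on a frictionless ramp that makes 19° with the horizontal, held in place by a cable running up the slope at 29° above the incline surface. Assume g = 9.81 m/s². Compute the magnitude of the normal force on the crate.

N ≈ 1200 N

Take axes along and perpendicular to the incline. Weight components: W sin 19° = 511 N down-slope, W cos 19° = 1484 N into the surface.
Along incline: T cos 29° = W sin 19° → T = 584.3 N.
Perpendicular: N = W cos 19° − T sin 29° = 1201 N.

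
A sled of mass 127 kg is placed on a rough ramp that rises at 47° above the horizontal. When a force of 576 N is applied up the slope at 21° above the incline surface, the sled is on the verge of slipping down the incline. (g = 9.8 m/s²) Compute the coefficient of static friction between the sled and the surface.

μ ≈ 0.580

On the verge of sliding down the incline, friction is at its maximum μN and acts up the slope.
Perpendicular to incline: N = W cos 47° − P sin 21° = 848.8 − 206.4 = 642.4 N.
Along incline: P cos 21° + μN = W sin 47° → μ = (W sin 47° − P cos 21°) / N = 0.5799.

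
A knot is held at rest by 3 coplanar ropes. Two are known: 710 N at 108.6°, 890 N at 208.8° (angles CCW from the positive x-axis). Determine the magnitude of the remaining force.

Sum the known components: ΣF_x = -1006 N, ΣF_y = 244.2 N.
For equilibrium the remaining force must supply (−ΣF_x, −ΣF_y) = (1006, -244.2) N.
Magnitude = √((1006)² + (-244.2)²) = 1036 N; direction = atan2(-244.2, 1006) = 346.4°.

F ≈ 1040 N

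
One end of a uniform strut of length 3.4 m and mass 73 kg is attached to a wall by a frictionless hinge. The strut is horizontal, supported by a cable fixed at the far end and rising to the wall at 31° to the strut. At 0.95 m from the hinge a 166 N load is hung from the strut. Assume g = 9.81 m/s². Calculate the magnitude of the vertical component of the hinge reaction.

Take torques about the hinge: T sin 31° · 3.4 = 73×9.81×1.7 + 166×0.95 = 1375.1 N·m.
So T = 1375.1 / (0.5150 × 3.4) = 785.28 N.
ΣF_y = 0: H_y = (73×9.81 + 166) − T sin 31° = 882.13 − 404.45 = 477.68 N.

|H_y| ≈ 478 N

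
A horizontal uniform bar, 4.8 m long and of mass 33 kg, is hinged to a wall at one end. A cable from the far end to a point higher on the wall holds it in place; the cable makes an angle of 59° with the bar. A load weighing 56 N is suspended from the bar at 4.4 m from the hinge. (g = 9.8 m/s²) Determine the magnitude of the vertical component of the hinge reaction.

|H_y| ≈ 166 N

Take torques about the hinge: T sin 59° · 4.8 = 33×9.8×2.4 + 56×4.4 = 1022.6 N·m.
So T = 1022.6 / (0.8572 × 4.8) = 248.53 N.
ΣF_y = 0: H_y = (33×9.8 + 56) − T sin 59° = 379.4 − 213.03 = 166.37 N.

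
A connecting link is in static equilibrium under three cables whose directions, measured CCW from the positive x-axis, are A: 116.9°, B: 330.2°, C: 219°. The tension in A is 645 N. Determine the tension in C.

T_C ≈ 380 N

Resolve: ΣF_x = 645 cos 116.9° + T_B cos 330.2° + T_C cos 219° = 0.
        ΣF_y = 645 sin 116.9° + T_B sin 330.2° + T_C sin 219° = 0.
The known terms sum to (-291.8, 575.2) N, so 0.8678 T_B − 0.7771 T_C = 291.8 and -0.4970 T_B − 0.6293 T_C = -575.2.
Solving simultaneously: T_B = 676.4 N, T_C = 379.8 N.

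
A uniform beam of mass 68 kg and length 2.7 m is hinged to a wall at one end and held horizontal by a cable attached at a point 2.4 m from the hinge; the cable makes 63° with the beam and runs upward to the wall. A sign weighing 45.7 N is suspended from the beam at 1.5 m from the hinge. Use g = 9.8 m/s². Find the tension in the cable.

Take torques about the hinge: T sin 63° · 2.4 = 68×9.8×1.35 + 45.7×1.5 = 968.19 N·m.
So T = 968.19 / (0.8910 × 2.4) = 452.76 N.

T ≈ 453 N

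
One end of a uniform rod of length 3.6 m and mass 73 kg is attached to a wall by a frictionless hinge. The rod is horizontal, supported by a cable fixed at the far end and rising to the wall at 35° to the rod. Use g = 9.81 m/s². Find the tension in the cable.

Take torques about the hinge: T sin 35° · 3.6 = 73×9.81×1.8 = 1289 N·m.
So T = 1289 / (0.5736 × 3.6) = 624.27 N.

T ≈ 624 N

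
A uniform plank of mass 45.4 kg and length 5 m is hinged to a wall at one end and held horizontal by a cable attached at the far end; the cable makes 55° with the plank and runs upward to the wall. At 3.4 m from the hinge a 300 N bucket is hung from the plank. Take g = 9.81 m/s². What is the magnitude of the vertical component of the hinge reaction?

Take torques about the hinge: T sin 55° · 5 = 45.4×9.81×2.5 + 300×3.4 = 2133.4 N·m.
So T = 2133.4 / (0.8192 × 5) = 520.89 N.
ΣF_y = 0: H_y = (45.4×9.81 + 300) − T sin 55° = 745.37 − 426.69 = 318.69 N.

|H_y| ≈ 319 N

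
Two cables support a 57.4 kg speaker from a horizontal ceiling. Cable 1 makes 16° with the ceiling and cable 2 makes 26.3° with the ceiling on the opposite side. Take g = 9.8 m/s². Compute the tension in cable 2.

Weight W = 57.4 × 9.8 = 562.5 N acts straight down.
Horizontal: T_1 cos 16° = T_2 cos 26.3°  →  T_1 = 0.9326 T_2.
Vertical: T_1 sin 16° + T_2 sin 26.3° = 562.5.
Substituting the horizontal relation into the vertical equation gives 0.7001 T_2 = 562.5, so T_2 = 803.4 N.

T_2 ≈ 803 N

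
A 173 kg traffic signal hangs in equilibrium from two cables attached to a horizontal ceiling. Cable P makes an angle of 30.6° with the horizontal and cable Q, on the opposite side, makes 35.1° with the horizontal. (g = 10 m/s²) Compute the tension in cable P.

Weight W = 173 × 10 = 1730 N acts straight down.
Horizontal: T_P cos 30.6° = T_Q cos 35.1°  →  T_Q = 1.052 T_P.
Vertical: T_P sin 30.6° + T_Q sin 35.1° = 1730.
Substituting the horizontal relation into the vertical equation gives 1.114 T_P = 1730, so T_P = 1553 N.

T_P ≈ 1550 N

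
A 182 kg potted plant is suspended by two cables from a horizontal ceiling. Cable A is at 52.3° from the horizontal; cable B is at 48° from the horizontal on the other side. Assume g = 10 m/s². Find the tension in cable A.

Weight W = 182 × 10 = 1820 N acts straight down.
Horizontal: T_A cos 52.3° = T_B cos 48°  →  T_B = 0.9139 T_A.
Vertical: T_A sin 52.3° + T_B sin 48° = 1820.
Substituting the horizontal relation into the vertical equation gives 1.47 T_A = 1820, so T_A = 1238 N.

T_A ≈ 1240 N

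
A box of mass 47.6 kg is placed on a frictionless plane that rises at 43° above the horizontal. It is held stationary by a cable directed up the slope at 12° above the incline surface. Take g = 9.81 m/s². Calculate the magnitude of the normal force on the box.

Take axes along and perpendicular to the incline. Weight components: W sin 43° = 318.5 N down-slope, W cos 43° = 341.5 N into the surface.
Along incline: T cos 12° = W sin 43° → T = 325.6 N.
Perpendicular: N = W cos 43° − T sin 12° = 273.8 N.

N ≈ 274 N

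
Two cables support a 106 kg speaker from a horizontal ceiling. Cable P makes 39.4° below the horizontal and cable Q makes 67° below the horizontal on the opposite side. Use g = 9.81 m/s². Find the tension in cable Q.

Weight W = 106 × 9.81 = 1040 N acts straight down.
Horizontal: T_P cos 39.4° = T_Q cos 67°  →  T_P = 0.5056 T_Q.
Vertical: T_P sin 39.4° + T_Q sin 67° = 1040.
Substituting the horizontal relation into the vertical equation gives 1.241 T_Q = 1040, so T_Q = 837.6 N.

T_Q ≈ 838 N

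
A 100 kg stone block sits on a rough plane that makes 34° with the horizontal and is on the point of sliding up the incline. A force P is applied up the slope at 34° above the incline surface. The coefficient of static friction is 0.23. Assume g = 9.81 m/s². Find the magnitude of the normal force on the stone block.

On the verge of sliding up the incline, friction equals μN and acts down the slope.
Perpendicular: N + P sin 34° = W cos 34° = 813.3 N.
Along incline: P cos 34° = W sin 34° + μN  with W sin 34° = 548.6 N.
Solving the pair for P and N: P = 768.2 N, N = 383.7 N (and f = μN = 88.26 N).

N ≈ 384 N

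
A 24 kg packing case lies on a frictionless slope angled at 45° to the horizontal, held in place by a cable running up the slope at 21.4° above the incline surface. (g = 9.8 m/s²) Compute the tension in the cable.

Take axes along and perpendicular to the incline. Weight components: W sin 45° = 166.3 N down-slope, W cos 45° = 166.3 N into the surface.
Along incline: T cos 21.4° = W sin 45° → T = 178.6 N.
Perpendicular: N = W cos 45° − T sin 21.4° = 101.1 N.

T ≈ 179 N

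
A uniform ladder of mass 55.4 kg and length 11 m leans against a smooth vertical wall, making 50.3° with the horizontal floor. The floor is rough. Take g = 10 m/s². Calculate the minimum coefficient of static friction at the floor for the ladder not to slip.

μ_min ≈ 0.415

ΣF_y = 0: N_floor = 55.4×10 = 554 N.
Torques about the foot: N_wall · 11 sin 50.3° = 55.4×10×5.5 cos 50.3° → N_wall = 229.97 N.
ΣF_x = 0: f_floor = N_wall = 229.97 N.
μ_min = f_floor / N_floor = 229.97 / 554 = 0.4151.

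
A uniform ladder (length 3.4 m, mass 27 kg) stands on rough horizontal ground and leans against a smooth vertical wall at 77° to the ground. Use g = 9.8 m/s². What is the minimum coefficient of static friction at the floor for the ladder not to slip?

μ_min ≈ 0.115

ΣF_y = 0: N_floor = 27×9.8 = 264.6 N.
Torques about the foot: N_wall · 3.4 sin 77° = 27×9.8×1.7 cos 77° → N_wall = 30.544 N.
ΣF_x = 0: f_floor = N_wall = 30.544 N.
μ_min = f_floor / N_floor = 30.544 / 264.6 = 0.1154.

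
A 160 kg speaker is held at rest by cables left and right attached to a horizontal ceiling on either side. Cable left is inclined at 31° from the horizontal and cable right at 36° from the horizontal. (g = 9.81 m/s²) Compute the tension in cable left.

Weight W = 160 × 9.81 = 1570 N acts straight down.
Horizontal: T_left cos 31° = T_right cos 36°  →  T_right = 1.06 T_left.
Vertical: T_left sin 31° + T_right sin 36° = 1570.
Substituting the horizontal relation into the vertical equation gives 1.138 T_left = 1570, so T_left = 1379 N.

T_left ≈ 1380 N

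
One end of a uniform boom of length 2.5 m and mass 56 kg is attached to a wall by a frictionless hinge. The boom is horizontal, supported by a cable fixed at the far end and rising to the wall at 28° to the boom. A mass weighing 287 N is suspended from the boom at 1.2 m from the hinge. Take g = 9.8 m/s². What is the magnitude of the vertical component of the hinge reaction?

Take torques about the hinge: T sin 28° · 2.5 = 56×9.8×1.25 + 287×1.2 = 1030.4 N·m.
So T = 1030.4 / (0.4695 × 2.5) = 877.92 N.
ΣF_y = 0: H_y = (56×9.8 + 287) − T sin 28° = 835.8 − 412.16 = 423.64 N.

|H_y| ≈ 424 N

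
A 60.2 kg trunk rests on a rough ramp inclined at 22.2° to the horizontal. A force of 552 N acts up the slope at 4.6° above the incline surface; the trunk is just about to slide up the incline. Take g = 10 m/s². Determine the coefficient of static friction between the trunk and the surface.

On the verge of sliding up the incline, friction is at its maximum μN and acts down the slope.
Perpendicular to incline: N = W cos 22.2° − P sin 4.6° = 557.4 − 44.27 = 513.1 N.
Along incline: P cos 4.6° − μN = W sin 22.2° → μ = −(W sin 22.2° − P cos 4.6°) / N = 0.629.

μ ≈ 0.629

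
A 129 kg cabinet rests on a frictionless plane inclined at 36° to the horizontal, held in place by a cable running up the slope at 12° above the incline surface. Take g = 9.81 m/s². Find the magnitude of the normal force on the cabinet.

N ≈ 866 N

Take axes along and perpendicular to the incline. Weight components: W sin 36° = 743.8 N down-slope, W cos 36° = 1024 N into the surface.
Along incline: T cos 12° = W sin 36° → T = 760.5 N.
Perpendicular: N = W cos 36° − T sin 12° = 865.7 N.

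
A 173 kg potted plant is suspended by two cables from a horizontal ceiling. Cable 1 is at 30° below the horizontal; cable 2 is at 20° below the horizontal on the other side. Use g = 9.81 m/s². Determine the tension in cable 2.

T_2 ≈ 1920 N

Weight W = 173 × 9.81 = 1697 N acts straight down.
Horizontal: T_1 cos 30° = T_2 cos 20°  →  T_1 = 1.085 T_2.
Vertical: T_1 sin 30° + T_2 sin 20° = 1697.
Substituting the horizontal relation into the vertical equation gives 0.8846 T_2 = 1697, so T_2 = 1919 N.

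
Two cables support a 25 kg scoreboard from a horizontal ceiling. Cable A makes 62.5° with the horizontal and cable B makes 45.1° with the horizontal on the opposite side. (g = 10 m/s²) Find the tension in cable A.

T_A ≈ 185 N

Weight W = 25 × 10 = 250 N acts straight down.
Horizontal: T_A cos 62.5° = T_B cos 45.1°  →  T_B = 0.6542 T_A.
Vertical: T_A sin 62.5° + T_B sin 45.1° = 250.
Substituting the horizontal relation into the vertical equation gives 1.35 T_A = 250, so T_A = 185.1 N.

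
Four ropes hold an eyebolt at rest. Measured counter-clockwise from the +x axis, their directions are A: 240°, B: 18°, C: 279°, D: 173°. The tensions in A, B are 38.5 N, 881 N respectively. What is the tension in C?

T_C ≈ 350 N

Resolve: ΣF_x = 38.5 cos 240° + 881 cos 18° + T_C cos 279° + T_D cos 173° = 0.
        ΣF_y = 38.5 sin 240° + 881 sin 18° + T_C sin 279° + T_D sin 173° = 0.
The known terms sum to (818.6, 238.9) N, so 0.1564 T_C − 0.9925 T_D = -818.6 and -0.9877 T_C + 0.1219 T_D = -238.9.
Solving simultaneously: T_C = 350.5 N, T_D = 880 N.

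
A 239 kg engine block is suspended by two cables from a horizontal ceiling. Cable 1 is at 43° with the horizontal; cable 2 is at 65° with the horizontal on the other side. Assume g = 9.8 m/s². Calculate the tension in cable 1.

T_1 ≈ 1040 N

Weight W = 239 × 9.8 = 2342 N acts straight down.
Horizontal: T_1 cos 43° = T_2 cos 65°  →  T_2 = 1.731 T_1.
Vertical: T_1 sin 43° + T_2 sin 65° = 2342.
Substituting the horizontal relation into the vertical equation gives 2.25 T_1 = 2342, so T_1 = 1041 N.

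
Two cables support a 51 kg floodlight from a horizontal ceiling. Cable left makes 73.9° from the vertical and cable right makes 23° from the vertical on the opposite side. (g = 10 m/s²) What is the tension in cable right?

Angles from the horizontal: cable left is 90° − 73.9° = 16.1°, cable right is 90° − 23° = 67°.
Weight W = 51 × 10 = 510 N acts straight down.
Horizontal: T_left cos 16.1° = T_right cos 67°  →  T_left = 0.4067 T_right.
Vertical: T_left sin 16.1° + T_right sin 67° = 510.
Substituting the horizontal relation into the vertical equation gives 1.033 T_right = 510, so T_right = 493.6 N.

T_right ≈ 494 N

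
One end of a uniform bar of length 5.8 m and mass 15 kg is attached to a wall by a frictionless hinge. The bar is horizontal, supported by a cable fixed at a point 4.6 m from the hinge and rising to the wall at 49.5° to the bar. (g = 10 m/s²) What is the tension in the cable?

T ≈ 124 N

Take torques about the hinge: T sin 49.5° · 4.6 = 15×10×2.9 = 435 N·m.
So T = 435 / (0.7604 × 4.6) = 124.36 N.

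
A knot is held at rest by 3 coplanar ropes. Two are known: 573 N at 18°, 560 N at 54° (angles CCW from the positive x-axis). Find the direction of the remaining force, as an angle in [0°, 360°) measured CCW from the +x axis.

θ ≈ 216°

Sum the known components: ΣF_x = 874.1 N, ΣF_y = 630.1 N.
For equilibrium the remaining force must supply (−ΣF_x, −ΣF_y) = (-874.1, -630.1) N.
Magnitude = √((-874.1)² + (-630.1)²) = 1078 N; direction = atan2(-630.1, -874.1) = 215.8°.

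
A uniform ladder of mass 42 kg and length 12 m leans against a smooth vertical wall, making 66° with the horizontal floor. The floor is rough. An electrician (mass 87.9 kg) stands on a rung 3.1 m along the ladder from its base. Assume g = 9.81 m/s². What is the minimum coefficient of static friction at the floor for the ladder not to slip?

μ_min ≈ 0.150

ΣF_y = 0: N_floor = 42×9.81 + 87.9×9.81 = 1274.3 N.
Torques about the foot: N_wall · 12 sin 66° = 42×9.81×6 cos 66° + 87.9×9.81×3.1 cos 66° → N_wall = 190.9 N.
ΣF_x = 0: f_floor = N_wall = 190.9 N.
μ_min = f_floor / N_floor = 190.9 / 1274.3 = 0.1498.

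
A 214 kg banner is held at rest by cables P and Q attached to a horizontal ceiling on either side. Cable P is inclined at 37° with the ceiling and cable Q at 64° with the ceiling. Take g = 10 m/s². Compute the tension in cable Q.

Weight W = 214 × 10 = 2140 N acts straight down.
Horizontal: T_P cos 37° = T_Q cos 64°  →  T_P = 0.5489 T_Q.
Vertical: T_P sin 37° + T_Q sin 64° = 2140.
Substituting the horizontal relation into the vertical equation gives 1.229 T_Q = 2140, so T_Q = 1741 N.

T_Q ≈ 1740 N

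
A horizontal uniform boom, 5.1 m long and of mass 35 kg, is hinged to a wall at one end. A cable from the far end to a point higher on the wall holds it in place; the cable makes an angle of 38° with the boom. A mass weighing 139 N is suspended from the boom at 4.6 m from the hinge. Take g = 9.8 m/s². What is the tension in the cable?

T ≈ 482 N

Take torques about the hinge: T sin 38° · 5.1 = 35×9.8×2.55 + 139×4.6 = 1514 N·m.
So T = 1514 / (0.6157 × 5.1) = 482.2 N.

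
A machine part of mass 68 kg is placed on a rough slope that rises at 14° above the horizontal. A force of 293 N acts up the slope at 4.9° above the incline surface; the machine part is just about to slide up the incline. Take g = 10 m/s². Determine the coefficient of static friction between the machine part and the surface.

On the verge of sliding up the incline, friction is at its maximum μN and acts down the slope.
Perpendicular to incline: N = W cos 14° − P sin 4.9° = 659.8 − 25.03 = 634.8 N.
Along incline: P cos 4.9° − μN = W sin 14° → μ = −(W sin 14° − P cos 4.9°) / N = 0.2007.

μ ≈ 0.201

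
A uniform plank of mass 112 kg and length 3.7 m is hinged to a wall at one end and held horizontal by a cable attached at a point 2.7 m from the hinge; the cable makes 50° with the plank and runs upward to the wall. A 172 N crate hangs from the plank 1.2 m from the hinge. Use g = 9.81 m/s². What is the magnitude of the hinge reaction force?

Take torques about the hinge: T sin 50° · 2.7 = 112×9.81×1.85 + 172×1.2 = 2239 N·m.
So T = 2239 / (0.7660 × 2.7) = 1082.5 N.
ΣF_x = 0: H_x = T cos 50° = 695.84 N.
ΣF_y = 0: H_y = (112×9.81 + 172) − T sin 50° = 1270.7 − 829.27 = 441.45 N.
|H| = √(H_x² + H_y²) = √((695.84)² + (441.45)²) = 824.06 N.

|H| ≈ 824 N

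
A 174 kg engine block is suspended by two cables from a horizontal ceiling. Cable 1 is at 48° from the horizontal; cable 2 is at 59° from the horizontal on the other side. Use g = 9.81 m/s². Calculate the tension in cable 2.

Weight W = 174 × 9.81 = 1707 N acts straight down.
Horizontal: T_1 cos 48° = T_2 cos 59°  →  T_1 = 0.7697 T_2.
Vertical: T_1 sin 48° + T_2 sin 59° = 1707.
Substituting the horizontal relation into the vertical equation gives 1.429 T_2 = 1707, so T_2 = 1194 N.

T_2 ≈ 1190 N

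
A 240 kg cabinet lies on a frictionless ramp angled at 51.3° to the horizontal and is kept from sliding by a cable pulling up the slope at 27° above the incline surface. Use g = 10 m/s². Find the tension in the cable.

Take axes along and perpendicular to the incline. Weight components: W sin 51.3° = 1873 N down-slope, W cos 51.3° = 1501 N into the surface.
Along incline: T cos 27° = W sin 51.3° → T = 2102 N.
Perpendicular: N = W cos 51.3° − T sin 27° = 546.2 N.

T ≈ 2100 N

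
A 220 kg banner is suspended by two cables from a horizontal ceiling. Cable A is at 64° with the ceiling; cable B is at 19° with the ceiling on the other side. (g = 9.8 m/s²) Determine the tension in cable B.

T_B ≈ 952 N

Weight W = 220 × 9.8 = 2156 N acts straight down.
Horizontal: T_A cos 64° = T_B cos 19°  →  T_A = 2.157 T_B.
Vertical: T_A sin 64° + T_B sin 19° = 2156.
Substituting the horizontal relation into the vertical equation gives 2.264 T_B = 2156, so T_B = 952.2 N.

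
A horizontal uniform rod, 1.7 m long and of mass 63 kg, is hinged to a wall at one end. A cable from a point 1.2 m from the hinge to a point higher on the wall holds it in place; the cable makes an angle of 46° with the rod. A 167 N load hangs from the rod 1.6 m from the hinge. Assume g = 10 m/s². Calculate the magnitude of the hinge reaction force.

Take torques about the hinge: T sin 46° · 1.2 = 63×10×0.85 + 167×1.6 = 802.7 N·m.
So T = 802.7 / (0.7193 × 1.2) = 929.9 N.
ΣF_x = 0: H_x = T cos 46° = 645.97 N.
ΣF_y = 0: H_y = (63×10 + 167) − T sin 46° = 797 − 668.92 = 128.08 N.
|H| = √(H_x² + H_y²) = √((645.97)² + (128.08)²) = 658.54 N.

|H| ≈ 659 N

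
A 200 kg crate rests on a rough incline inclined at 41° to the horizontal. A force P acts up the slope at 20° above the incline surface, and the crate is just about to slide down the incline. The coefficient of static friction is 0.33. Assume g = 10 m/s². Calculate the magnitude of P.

On the verge of sliding down the incline, friction equals μN and acts up the slope.
Perpendicular: N + P sin 20° = W cos 41° = 1509 N.
Along incline: P cos 20° + μN = W sin 41° with W sin 41° = 1312 N.
Solving the pair for P and N: P = 984.5 N, N = 1173 N (and f = μN = 387 N).

P ≈ 984 N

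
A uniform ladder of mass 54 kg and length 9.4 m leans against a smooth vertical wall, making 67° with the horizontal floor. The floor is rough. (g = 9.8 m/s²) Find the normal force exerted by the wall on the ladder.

Torques about the foot: N_wall · 9.4 sin 67° = 54×9.8×4.7 cos 67° → N_wall = 112.32 N.

N_wall ≈ 112 N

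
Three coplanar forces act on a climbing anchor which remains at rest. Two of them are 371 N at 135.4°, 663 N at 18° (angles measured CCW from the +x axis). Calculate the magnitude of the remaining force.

Sum the known components: ΣF_x = 366.4 N, ΣF_y = 465.4 N.
For equilibrium the remaining force must supply (−ΣF_x, −ΣF_y) = (-366.4, -465.4) N.
Magnitude = √((-366.4)² + (-465.4)²) = 592.3 N; direction = atan2(-465.4, -366.4) = 231.8°.

F ≈ 592 N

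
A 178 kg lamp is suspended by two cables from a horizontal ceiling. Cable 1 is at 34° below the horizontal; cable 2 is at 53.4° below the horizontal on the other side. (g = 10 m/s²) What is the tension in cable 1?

Weight W = 178 × 10 = 1780 N acts straight down.
Horizontal: T_1 cos 34° = T_2 cos 53.4°  →  T_2 = 1.39 T_1.
Vertical: T_1 sin 34° + T_2 sin 53.4° = 1780.
Substituting the horizontal relation into the vertical equation gives 1.675 T_1 = 1780, so T_1 = 1062 N.

T_1 ≈ 1060 N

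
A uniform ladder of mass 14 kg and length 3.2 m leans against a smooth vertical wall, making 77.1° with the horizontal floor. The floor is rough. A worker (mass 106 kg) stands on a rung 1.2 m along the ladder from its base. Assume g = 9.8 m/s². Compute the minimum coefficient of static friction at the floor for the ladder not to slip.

ΣF_y = 0: N_floor = 14×9.8 + 106×9.8 = 1176 N.
Torques about the foot: N_wall · 3.2 sin 77.1° = 14×9.8×1.6 cos 77.1° + 106×9.8×1.2 cos 77.1° → N_wall = 104.93 N.
ΣF_x = 0: f_floor = N_wall = 104.93 N.
μ_min = f_floor / N_floor = 104.93 / 1176 = 0.08923.

μ_min ≈ 0.0892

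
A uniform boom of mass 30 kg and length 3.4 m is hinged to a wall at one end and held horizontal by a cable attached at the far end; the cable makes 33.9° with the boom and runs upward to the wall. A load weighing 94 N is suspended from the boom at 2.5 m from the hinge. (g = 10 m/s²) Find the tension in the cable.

T ≈ 393 N

Take torques about the hinge: T sin 33.9° · 3.4 = 30×10×1.7 + 94×2.5 = 745 N·m.
So T = 745 / (0.5577 × 3.4) = 392.86 N.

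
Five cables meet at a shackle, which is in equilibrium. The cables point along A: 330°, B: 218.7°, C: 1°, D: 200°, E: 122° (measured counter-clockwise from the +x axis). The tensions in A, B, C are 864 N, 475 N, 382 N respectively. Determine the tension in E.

Resolve: ΣF_x = 864 cos 330° + 475 cos 218.7° + 382 cos 1° + T_D cos 200° + T_E cos 122° = 0.
        ΣF_y = 864 sin 330° + 475 sin 218.7° + 382 sin 1° + T_D sin 200° + T_E sin 122° = 0.
The known terms sum to (759.5, -722.3) N, so -0.9397 T_D − 0.5299 T_E = -759.5 and -0.3420 T_D + 0.8480 T_E = 722.3.
Solving simultaneously: T_D = 267.1 N, T_E = 959.5 N.

T_E ≈ 959 N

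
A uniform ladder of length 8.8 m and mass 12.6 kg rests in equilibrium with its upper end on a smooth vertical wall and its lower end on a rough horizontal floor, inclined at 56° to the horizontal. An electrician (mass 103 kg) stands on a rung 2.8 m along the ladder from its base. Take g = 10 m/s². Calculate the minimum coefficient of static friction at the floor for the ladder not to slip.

ΣF_y = 0: N_floor = 12.6×10 + 103×10 = 1156 N.
Torques about the foot: N_wall · 8.8 sin 56° = 12.6×10×4.4 cos 56° + 103×10×2.8 cos 56° → N_wall = 263.55 N.
ΣF_x = 0: f_floor = N_wall = 263.55 N.
μ_min = f_floor / N_floor = 263.55 / 1156 = 0.228.

μ_min ≈ 0.228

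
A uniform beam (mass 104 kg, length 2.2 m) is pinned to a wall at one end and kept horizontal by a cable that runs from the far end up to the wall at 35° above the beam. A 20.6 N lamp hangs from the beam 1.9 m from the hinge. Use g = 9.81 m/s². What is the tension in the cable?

Take torques about the hinge: T sin 35° · 2.2 = 104×9.81×1.1 + 20.6×1.9 = 1161.4 N·m.
So T = 1161.4 / (0.5736 × 2.2) = 920.38 N.

T ≈ 920 N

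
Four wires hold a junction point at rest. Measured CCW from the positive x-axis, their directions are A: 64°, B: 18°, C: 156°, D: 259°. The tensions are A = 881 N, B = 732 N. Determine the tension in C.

T_C ≈ 891 N

Resolve: ΣF_x = 881 cos 64° + 732 cos 18° + T_C cos 156° + T_D cos 259° = 0.
        ΣF_y = 881 sin 64° + 732 sin 18° + T_C sin 156° + T_D sin 259° = 0.
The known terms sum to (1082, 1018) N, so -0.9135 T_C − 0.1908 T_D = -1082 and 0.4067 T_C − 0.9816 T_D = -1018.
Solving simultaneously: T_C = 891.1 N, T_D = 1406 N.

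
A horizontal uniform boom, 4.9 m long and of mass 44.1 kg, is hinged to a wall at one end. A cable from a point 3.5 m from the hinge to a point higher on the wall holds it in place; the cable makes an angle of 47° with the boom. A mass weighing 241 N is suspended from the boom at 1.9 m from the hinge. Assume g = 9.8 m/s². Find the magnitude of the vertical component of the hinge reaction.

Take torques about the hinge: T sin 47° · 3.5 = 44.1×9.8×2.45 + 241×1.9 = 1516.7 N·m.
So T = 1516.7 / (0.7314 × 3.5) = 592.54 N.
ΣF_y = 0: H_y = (44.1×9.8 + 241) − T sin 47° = 673.18 − 433.35 = 239.83 N.

|H_y| ≈ 240 N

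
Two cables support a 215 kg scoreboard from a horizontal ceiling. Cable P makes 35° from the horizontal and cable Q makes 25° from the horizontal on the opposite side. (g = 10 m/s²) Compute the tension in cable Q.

Weight W = 215 × 10 = 2150 N acts straight down.
Horizontal: T_P cos 35° = T_Q cos 25°  →  T_P = 1.106 T_Q.
Vertical: T_P sin 35° + T_Q sin 25° = 2150.
Substituting the horizontal relation into the vertical equation gives 1.057 T_Q = 2150, so T_Q = 2034 N.

T_Q ≈ 2030 N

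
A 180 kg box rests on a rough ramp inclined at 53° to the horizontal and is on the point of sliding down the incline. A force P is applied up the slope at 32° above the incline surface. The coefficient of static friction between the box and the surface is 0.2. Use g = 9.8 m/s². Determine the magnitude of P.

P ≈ 1610 N

On the verge of sliding down the incline, friction equals μN and acts up the slope.
Perpendicular: N + P sin 32° = W cos 53° = 1062 N.
Along incline: P cos 32° + μN = W sin 53° with W sin 53° = 1409 N.
Solving the pair for P and N: P = 1612 N, N = 207.2 N (and f = μN = 41.44 N).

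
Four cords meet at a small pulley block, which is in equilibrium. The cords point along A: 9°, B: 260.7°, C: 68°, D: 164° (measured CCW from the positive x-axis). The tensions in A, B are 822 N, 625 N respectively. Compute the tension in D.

Resolve: ΣF_x = 822 cos 9° + 625 cos 260.7° + T_C cos 68° + T_D cos 164° = 0.
        ΣF_y = 822 sin 9° + 625 sin 260.7° + T_C sin 68° + T_D sin 164° = 0.
The known terms sum to (710.9, -488.2) N, so 0.3746 T_C − 0.9613 T_D = -710.9 and 0.9272 T_C + 0.2756 T_D = 488.2.
Solving simultaneously: T_C = 274.8 N, T_D = 846.6 N.

T_D ≈ 847 N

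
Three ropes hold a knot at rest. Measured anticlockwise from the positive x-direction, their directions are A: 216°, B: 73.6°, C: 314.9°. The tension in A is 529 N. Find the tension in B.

T_B ≈ 596 N

Resolve: ΣF_x = 529 cos 216° + T_B cos 73.6° + T_C cos 314.9° = 0.
        ΣF_y = 529 sin 216° + T_B sin 73.6° + T_C sin 314.9° = 0.
The known terms sum to (-428, -310.9) N, so 0.2823 T_B + 0.7059 T_C = 428 and 0.9593 T_B − 0.7083 T_C = 310.9.
Solving simultaneously: T_B = 595.8 N, T_C = 368 N.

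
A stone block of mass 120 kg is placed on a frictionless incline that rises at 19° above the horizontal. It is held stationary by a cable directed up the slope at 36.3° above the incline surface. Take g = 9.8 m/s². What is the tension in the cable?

Take axes along and perpendicular to the incline. Weight components: W sin 19° = 382.9 N down-slope, W cos 19° = 1112 N into the surface.
Along incline: T cos 36.3° = W sin 19° → T = 475.1 N.
Perpendicular: N = W cos 19° − T sin 36.3° = 830.7 N.

T ≈ 475 N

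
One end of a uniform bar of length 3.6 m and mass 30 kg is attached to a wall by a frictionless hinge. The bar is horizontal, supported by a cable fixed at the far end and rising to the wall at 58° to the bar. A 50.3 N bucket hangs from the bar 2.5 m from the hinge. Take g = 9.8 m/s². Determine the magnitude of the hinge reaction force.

Take torques about the hinge: T sin 58° · 3.6 = 30×9.8×1.8 + 50.3×2.5 = 654.95 N·m.
So T = 654.95 / (0.8480 × 3.6) = 214.53 N.
ΣF_x = 0: H_x = T cos 58° = 113.68 N.
ΣF_y = 0: H_y = (30×9.8 + 50.3) − T sin 58° = 344.3 − 181.93 = 162.37 N.
|H| = √(H_x² + H_y²) = √((113.68)² + (162.37)²) = 198.21 N.

|H| ≈ 198 N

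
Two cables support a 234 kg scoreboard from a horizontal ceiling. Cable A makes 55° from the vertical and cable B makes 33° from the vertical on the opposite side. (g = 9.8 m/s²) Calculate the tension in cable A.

Angles from the horizontal: cable A is 90° − 55° = 35°, cable B is 90° − 33° = 57°.
Weight W = 234 × 9.8 = 2293 N acts straight down.
Horizontal: T_A cos 35° = T_B cos 57°  →  T_B = 1.504 T_A.
Vertical: T_A sin 35° + T_B sin 57° = 2293.
Substituting the horizontal relation into the vertical equation gives 1.835 T_A = 2293, so T_A = 1250 N.

T_A ≈ 1250 N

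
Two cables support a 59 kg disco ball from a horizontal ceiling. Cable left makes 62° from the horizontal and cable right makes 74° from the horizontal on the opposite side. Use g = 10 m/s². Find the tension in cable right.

Weight W = 59 × 10 = 590 N acts straight down.
Horizontal: T_left cos 62° = T_right cos 74°  →  T_left = 0.5871 T_right.
Vertical: T_left sin 62° + T_right sin 74° = 590.
Substituting the horizontal relation into the vertical equation gives 1.48 T_right = 590, so T_right = 398.7 N.

T_right ≈ 399 N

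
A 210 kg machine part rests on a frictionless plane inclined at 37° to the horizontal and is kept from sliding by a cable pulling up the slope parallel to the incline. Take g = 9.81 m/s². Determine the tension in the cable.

Take axes along and perpendicular to the incline. Weight components: W sin 37° = 1240 N down-slope, W cos 37° = 1645 N into the surface.
Along incline: T cos 0° = W sin 37° → T = 1240 N.
Perpendicular: N = W cos 37° − T sin 0° = 1645 N.

T ≈ 1240 N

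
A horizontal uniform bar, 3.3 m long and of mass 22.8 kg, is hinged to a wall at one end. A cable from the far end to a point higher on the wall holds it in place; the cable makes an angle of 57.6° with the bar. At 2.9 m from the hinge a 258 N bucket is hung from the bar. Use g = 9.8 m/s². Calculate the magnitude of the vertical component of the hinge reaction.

Take torques about the hinge: T sin 57.6° · 3.3 = 22.8×9.8×1.65 + 258×2.9 = 1116.9 N·m.
So T = 1116.9 / (0.8443 × 3.3) = 400.85 N.
ΣF_y = 0: H_y = (22.8×9.8 + 258) − T sin 57.6° = 481.44 − 338.45 = 142.99 N.

|H_y| ≈ 143 N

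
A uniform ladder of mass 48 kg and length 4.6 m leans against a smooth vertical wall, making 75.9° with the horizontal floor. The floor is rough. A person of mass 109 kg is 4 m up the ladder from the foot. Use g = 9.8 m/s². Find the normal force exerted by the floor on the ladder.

N_floor ≈ 1540 N

ΣF_y = 0: N_floor = 48×9.8 + 109×9.8 = 1538.6 N.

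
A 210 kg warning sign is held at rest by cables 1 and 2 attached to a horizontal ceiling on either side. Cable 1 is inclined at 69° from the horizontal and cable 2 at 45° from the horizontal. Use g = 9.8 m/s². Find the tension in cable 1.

Weight W = 210 × 9.8 = 2058 N acts straight down.
Horizontal: T_1 cos 69° = T_2 cos 45°  →  T_2 = 0.5068 T_1.
Vertical: T_1 sin 69° + T_2 sin 45° = 2058.
Substituting the horizontal relation into the vertical equation gives 1.292 T_1 = 2058, so T_1 = 1593 N.

T_1 ≈ 1590 N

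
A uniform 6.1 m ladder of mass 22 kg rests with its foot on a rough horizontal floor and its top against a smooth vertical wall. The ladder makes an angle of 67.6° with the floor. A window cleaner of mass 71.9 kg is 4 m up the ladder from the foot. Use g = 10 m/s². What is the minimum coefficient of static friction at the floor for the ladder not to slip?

μ_min ≈ 0.255

ΣF_y = 0: N_floor = 22×10 + 71.9×10 = 939 N.
Torques about the foot: N_wall · 6.1 sin 67.6° = 22×10×3.05 cos 67.6° + 71.9×10×4 cos 67.6° → N_wall = 239.67 N.
ΣF_x = 0: f_floor = N_wall = 239.67 N.
μ_min = f_floor / N_floor = 239.67 / 939 = 0.2552.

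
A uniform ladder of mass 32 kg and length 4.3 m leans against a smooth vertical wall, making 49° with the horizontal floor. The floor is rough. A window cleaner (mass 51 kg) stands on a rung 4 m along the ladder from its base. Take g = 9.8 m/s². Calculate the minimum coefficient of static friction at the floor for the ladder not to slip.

μ_min ≈ 0.664

ΣF_y = 0: N_floor = 32×9.8 + 51×9.8 = 813.4 N.
Torques about the foot: N_wall · 4.3 sin 49° = 32×9.8×2.15 cos 49° + 51×9.8×4 cos 49° → N_wall = 540.46 N.
ΣF_x = 0: f_floor = N_wall = 540.46 N.
μ_min = f_floor / N_floor = 540.46 / 813.4 = 0.6644.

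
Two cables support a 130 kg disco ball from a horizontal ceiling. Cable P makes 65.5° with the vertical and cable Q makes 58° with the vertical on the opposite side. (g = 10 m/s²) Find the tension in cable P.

Angles from the horizontal: cable P is 90° − 65.5° = 24.5°, cable Q is 90° − 58° = 32°.
Weight W = 130 × 10 = 1300 N acts straight down.
Horizontal: T_P cos 24.5° = T_Q cos 32°  →  T_Q = 1.073 T_P.
Vertical: T_P sin 24.5° + T_Q sin 32° = 1300.
Substituting the horizontal relation into the vertical equation gives 0.9833 T_P = 1300, so T_P = 1322 N.

T_P ≈ 1320 N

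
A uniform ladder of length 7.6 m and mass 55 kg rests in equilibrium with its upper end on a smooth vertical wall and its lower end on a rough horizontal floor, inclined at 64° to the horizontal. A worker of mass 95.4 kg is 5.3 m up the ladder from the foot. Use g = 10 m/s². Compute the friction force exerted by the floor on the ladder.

Torques about the foot: N_wall · 7.6 sin 64° = 55×10×3.8 cos 64° + 95.4×10×5.3 cos 64° → N_wall = 458.61 N.
ΣF_x = 0: f_floor = N_wall = 458.61 N.

f ≈ 459 N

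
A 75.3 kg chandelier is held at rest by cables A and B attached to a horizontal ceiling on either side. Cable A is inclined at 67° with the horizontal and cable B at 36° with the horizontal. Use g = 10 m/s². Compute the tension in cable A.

Weight W = 75.3 × 10 = 753 N acts straight down.
Horizontal: T_A cos 67° = T_B cos 36°  →  T_B = 0.483 T_A.
Vertical: T_A sin 67° + T_B sin 36° = 753.
Substituting the horizontal relation into the vertical equation gives 1.204 T_A = 753, so T_A = 625.2 N.

T_A ≈ 625 N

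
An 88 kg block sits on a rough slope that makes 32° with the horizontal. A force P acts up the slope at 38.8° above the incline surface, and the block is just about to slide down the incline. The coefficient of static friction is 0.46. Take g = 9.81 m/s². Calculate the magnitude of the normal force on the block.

N ≈ 578 N

On the verge of sliding down the incline, friction equals μN and acts up the slope.
Perpendicular: N + P sin 38.8° = W cos 32° = 732.1 N.
Along incline: P cos 38.8° + μN = W sin 32° with W sin 32° = 457.5 N.
Solving the pair for P and N: P = 245.8 N, N = 578.1 N (and f = μN = 265.9 N).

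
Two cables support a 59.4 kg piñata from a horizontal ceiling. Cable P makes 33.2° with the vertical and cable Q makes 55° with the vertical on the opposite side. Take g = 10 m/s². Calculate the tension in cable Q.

Angles from the horizontal: cable P is 90° − 33.2° = 56.8°, cable Q is 90° − 55° = 35°.
Weight W = 59.4 × 10 = 594 N acts straight down.
Horizontal: T_P cos 56.8° = T_Q cos 35°  →  T_P = 1.496 T_Q.
Vertical: T_P sin 56.8° + T_Q sin 35° = 594.
Substituting the horizontal relation into the vertical equation gives 1.825 T_Q = 594, so T_Q = 325.4 N.

T_Q ≈ 325 N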